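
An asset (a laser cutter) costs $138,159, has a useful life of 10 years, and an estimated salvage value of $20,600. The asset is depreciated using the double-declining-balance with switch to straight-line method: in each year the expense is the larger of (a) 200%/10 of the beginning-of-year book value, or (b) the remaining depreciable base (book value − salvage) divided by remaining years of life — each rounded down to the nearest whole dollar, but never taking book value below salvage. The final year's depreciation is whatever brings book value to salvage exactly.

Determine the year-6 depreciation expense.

$9,054

Depreciable base = $138,159 − $20,600 = $117,559.
Year 1: DB = ⌊$138,159 × 200%/10⌋ = $27,631; SL = ⌊$117,559/10⌋ = $11,755 → take DB $27,631. Book value $110,528.
Year 2: DB = ⌊$110,528 × 200%/10⌋ = $22,105; SL = ⌊$89,928/9⌋ = $9,992 → take DB $22,105. Book value $88,423.
Year 3: DB = ⌊$88,423 × 200%/10⌋ = $17,684; SL = ⌊$67,823/8⌋ = $8,477 → take DB $17,684. Book value $70,739.
Year 4: DB = ⌊$70,739 × 200%/10⌋ = $14,147; SL = ⌊$50,139/7⌋ = $7,162 → take DB $14,147. Book value $56,592.
Year 5: DB = ⌊$56,592 × 200%/10⌋ = $11,318; SL = ⌊$35,992/6⌋ = $5,998 → take DB $11,318. Book value $45,274.
Year 6: DB = ⌊$45,274 × 200%/10⌋ = $9,054; SL = ⌊$24,674/5⌋ = $4,934 → take DB $9,054. Book value $36,220.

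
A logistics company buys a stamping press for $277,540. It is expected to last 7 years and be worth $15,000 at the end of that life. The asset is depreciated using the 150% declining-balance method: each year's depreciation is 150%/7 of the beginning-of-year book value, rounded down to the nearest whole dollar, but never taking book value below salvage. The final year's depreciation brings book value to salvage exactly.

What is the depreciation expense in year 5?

$22,666

Depreciable base = $277,540 − $15,000 = $262,540.
Year 1: ⌊$277,540 × 150%/7⌋ = $59,472. Book value $218,068.
Year 2: ⌊$218,068 × 150%/7⌋ = $46,728. Book value $171,340.
Year 3: ⌊$171,340 × 150%/7⌋ = $36,715. Book value $134,625.
Year 4: ⌊$134,625 × 150%/7⌋ = $28,848. Book value $105,777.
Year 5: ⌊$105,777 × 150%/7⌋ = $22,666. Book value $83,111.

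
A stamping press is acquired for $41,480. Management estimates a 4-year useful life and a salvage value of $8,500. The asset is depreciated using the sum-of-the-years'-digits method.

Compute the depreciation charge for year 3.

$6,596

Depreciable base = $41,480 − $8,500 = $32,980.
Sum of the years' digits = 4+3+2+1 = 10.
Year 1: $32,980 × 4/10 = $13,192. Book value $28,288.
Year 2: $32,980 × 3/10 = $9,894. Book value $18,394.
Year 3: $32,980 × 2/10 = $6,596. Book value $11,798.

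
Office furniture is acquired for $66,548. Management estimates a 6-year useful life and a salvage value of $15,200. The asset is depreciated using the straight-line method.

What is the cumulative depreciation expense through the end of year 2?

Depreciable base = $66,548 − $15,200 = $51,348.
Annual expense = $51,348 / 6 = $8,558.
End of year 1: book value $57,990.
End of year 2: book value $49,432.
Accumulated through year 2 = $66,548 − $49,432 = $17,116.

$17,116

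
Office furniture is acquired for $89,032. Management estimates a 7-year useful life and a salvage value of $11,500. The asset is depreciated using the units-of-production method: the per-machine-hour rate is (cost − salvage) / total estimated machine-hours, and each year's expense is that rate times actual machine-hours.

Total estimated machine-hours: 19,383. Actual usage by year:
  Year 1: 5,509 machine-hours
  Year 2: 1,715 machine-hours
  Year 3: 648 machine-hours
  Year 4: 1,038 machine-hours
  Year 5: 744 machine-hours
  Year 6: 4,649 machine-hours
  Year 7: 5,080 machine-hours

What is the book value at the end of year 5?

$50,416

Depreciable base = $89,032 − $11,500 = $77,532.
Rate = $77,532 / 19,383 machine-hours = $4 per machine-hour.
Year 1: 5,509 × $4 = $22,036. Book value $66,996.
Year 2: 1,715 × $4 = $6,860. Book value $60,136.
Year 3: 648 × $4 = $2,592. Book value $57,544.
Year 4: 1,038 × $4 = $4,152. Book value $53,392.
Year 5: 744 × $4 = $2,976. Book value $50,416.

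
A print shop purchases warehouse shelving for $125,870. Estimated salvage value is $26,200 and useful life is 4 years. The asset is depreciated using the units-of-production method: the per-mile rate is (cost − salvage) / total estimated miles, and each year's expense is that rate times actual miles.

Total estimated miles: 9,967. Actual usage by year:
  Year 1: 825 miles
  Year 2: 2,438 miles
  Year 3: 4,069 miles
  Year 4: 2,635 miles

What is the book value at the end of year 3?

Depreciable base = $125,870 − $26,200 = $99,670.
Rate = $99,670 / 9,967 miles = $10 per mile.
Year 1: 825 × $10 = $8,250. Book value $117,620.
Year 2: 2,438 × $10 = $24,380. Book value $93,240.
Year 3: 4,069 × $10 = $40,690. Book value $52,550.

$52,550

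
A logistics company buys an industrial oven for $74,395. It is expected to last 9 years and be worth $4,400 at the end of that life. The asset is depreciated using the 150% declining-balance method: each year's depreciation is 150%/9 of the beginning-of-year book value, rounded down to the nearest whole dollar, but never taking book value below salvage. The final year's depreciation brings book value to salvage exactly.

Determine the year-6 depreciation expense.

$4,983

Depreciable base = $74,395 − $4,400 = $69,995.
Year 1: ⌊$74,395 × 150%/9⌋ = $12,399. Book value $61,996.
Year 2: ⌊$61,996 × 150%/9⌋ = $10,332. Book value $51,664.
Year 3: ⌊$51,664 × 150%/9⌋ = $8,610. Book value $43,054.
Year 4: ⌊$43,054 × 150%/9⌋ = $7,175. Book value $35,879.
Year 5: ⌊$35,879 × 150%/9⌋ = $5,979. Book value $29,900.
Year 6: ⌊$29,900 × 150%/9⌋ = $4,983. Book value $24,917.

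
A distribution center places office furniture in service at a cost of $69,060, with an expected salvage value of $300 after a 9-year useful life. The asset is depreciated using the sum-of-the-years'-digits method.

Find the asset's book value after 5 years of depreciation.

Depreciable base = $69,060 − $300 = $68,760.
Sum of the years' digits = 9+8+7+6+5+4+3+2+1 = 45.
Year 1: $68,760 × 9/45 = $13,752. Book value $55,308.
Year 2: $68,760 × 8/45 = $12,224. Book value $43,084.
Year 3: $68,760 × 7/45 = $10,696. Book value $32,388.
Year 4: $68,760 × 6/45 = $9,168. Book value $23,220.
Year 5: $68,760 × 5/45 = $7,640. Book value $15,580.

$15,580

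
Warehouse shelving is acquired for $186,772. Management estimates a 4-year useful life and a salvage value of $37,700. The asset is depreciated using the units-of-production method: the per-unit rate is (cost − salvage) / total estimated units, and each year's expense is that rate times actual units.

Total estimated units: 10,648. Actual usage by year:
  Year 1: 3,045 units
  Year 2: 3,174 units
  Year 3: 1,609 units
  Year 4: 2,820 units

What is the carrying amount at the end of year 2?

Depreciable base = $186,772 − $37,700 = $149,072.
Rate = $149,072 / 10,648 units = $14 per unit.
Year 1: 3,045 × $14 = $42,630. Book value $144,142.
Year 2: 3,174 × $14 = $44,436. Book value $99,706.

$99,706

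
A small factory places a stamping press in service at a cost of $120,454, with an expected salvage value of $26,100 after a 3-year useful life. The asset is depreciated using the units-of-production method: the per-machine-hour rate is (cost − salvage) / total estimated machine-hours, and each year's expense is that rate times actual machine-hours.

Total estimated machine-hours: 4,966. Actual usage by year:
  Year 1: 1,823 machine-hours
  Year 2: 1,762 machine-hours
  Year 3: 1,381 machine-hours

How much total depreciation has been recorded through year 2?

$68,115

Depreciable base = $120,454 − $26,100 = $94,354.
Rate = $94,354 / 4,966 machine-hours = $19 per machine-hour.
Year 1: 1,823 × $19 = $34,637. Book value $85,817.
Year 2: 1,762 × $19 = $33,478. Book value $52,339.
Accumulated through year 2 = $120,454 − $52,339 = $68,115.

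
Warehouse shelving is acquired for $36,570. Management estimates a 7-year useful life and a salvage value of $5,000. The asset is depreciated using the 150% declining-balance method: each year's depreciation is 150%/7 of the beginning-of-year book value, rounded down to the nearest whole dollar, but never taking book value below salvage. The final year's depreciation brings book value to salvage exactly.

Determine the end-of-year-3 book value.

Depreciable base = $36,570 − $5,000 = $31,570.
Year 1: ⌊$36,570 × 150%/7⌋ = $7,836. Book value $28,734.
Year 2: ⌊$28,734 × 150%/7⌋ = $6,157. Book value $22,577.
Year 3: ⌊$22,577 × 150%/7⌋ = $4,837. Book value $17,740.

$17,740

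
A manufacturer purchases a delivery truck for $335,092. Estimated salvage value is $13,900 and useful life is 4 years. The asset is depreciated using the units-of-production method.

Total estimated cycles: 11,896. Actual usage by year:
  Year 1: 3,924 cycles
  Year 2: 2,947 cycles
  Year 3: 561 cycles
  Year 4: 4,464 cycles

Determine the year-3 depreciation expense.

$15,147

Depreciable base = $335,092 − $13,900 = $321,192.
Rate = $321,192 / 11,896 cycles = $27 per cycle.
Year 1: 3,924 × $27 = $105,948. Book value $229,144.
Year 2: 2,947 × $27 = $79,569. Book value $149,575.
Year 3: 561 × $27 = $15,147. Book value $134,428.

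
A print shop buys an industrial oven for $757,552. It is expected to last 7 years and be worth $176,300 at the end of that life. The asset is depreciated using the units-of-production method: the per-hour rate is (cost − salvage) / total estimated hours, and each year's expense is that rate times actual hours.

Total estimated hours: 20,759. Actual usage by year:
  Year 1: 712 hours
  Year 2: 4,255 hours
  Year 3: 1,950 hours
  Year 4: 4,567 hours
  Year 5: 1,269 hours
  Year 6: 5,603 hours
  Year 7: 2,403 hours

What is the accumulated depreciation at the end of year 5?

$357,084

Depreciable base = $757,552 − $176,300 = $581,252.
Rate = $581,252 / 20,759 hours = $28 per hour.
Year 1: 712 × $28 = $19,936. Book value $737,616.
Year 2: 4,255 × $28 = $119,140. Book value $618,476.
Year 3: 1,950 × $28 = $54,600. Book value $563,876.
Year 4: 4,567 × $28 = $127,876. Book value $436,000.
Year 5: 1,269 × $28 = $35,532. Book value $400,468.
Accumulated through year 5 = $757,552 − $400,468 = $357,084.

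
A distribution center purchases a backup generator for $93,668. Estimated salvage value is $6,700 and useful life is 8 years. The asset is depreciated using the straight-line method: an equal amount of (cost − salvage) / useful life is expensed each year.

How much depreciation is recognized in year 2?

Depreciable base = $93,668 − $6,700 = $86,968.
Annual expense = $86,968 / 8 = $10,871.

$10,871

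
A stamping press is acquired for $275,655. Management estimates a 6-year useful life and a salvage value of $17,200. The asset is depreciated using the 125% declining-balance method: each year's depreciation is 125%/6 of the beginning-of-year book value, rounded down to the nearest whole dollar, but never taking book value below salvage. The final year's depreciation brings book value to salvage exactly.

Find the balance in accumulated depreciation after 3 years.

Depreciable base = $275,655 − $17,200 = $258,455.
Year 1: ⌊$275,655 × 125%/6⌋ = $57,428. Book value $218,227.
Year 2: ⌊$218,227 × 125%/6⌋ = $45,463. Book value $172,764.
Year 3: ⌊$172,764 × 125%/6⌋ = $35,992. Book value $136,772.
Accumulated through year 3 = $275,655 − $136,772 = $138,883.

$138,883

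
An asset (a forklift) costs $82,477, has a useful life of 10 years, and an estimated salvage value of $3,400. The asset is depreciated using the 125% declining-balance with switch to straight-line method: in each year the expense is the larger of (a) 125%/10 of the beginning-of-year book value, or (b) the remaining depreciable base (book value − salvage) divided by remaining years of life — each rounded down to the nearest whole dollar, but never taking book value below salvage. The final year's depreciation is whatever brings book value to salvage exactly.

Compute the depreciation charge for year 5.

Depreciable base = $82,477 − $3,400 = $79,077.
Year 1: DB = ⌊$82,477 × 125%/10⌋ = $10,309; SL = ⌊$79,077/10⌋ = $7,907 → take DB $10,309. Book value $72,168.
Year 2: DB = ⌊$72,168 × 125%/10⌋ = $9,021; SL = ⌊$68,768/9⌋ = $7,640 → take DB $9,021. Book value $63,147.
Year 3: DB = ⌊$63,147 × 125%/10⌋ = $7,893; SL = ⌊$59,747/8⌋ = $7,468 → take DB $7,893. Book value $55,254.
Year 4: DB = ⌊$55,254 × 125%/10⌋ = $6,906; SL = ⌊$51,854/7⌋ = $7,407 → take SL $7,407. Book value $47,847.
Year 5: DB = ⌊$47,847 × 125%/10⌋ = $5,980; SL = ⌊$44,447/6⌋ = $7,407 → take SL $7,407. Book value $40,440.

$7,407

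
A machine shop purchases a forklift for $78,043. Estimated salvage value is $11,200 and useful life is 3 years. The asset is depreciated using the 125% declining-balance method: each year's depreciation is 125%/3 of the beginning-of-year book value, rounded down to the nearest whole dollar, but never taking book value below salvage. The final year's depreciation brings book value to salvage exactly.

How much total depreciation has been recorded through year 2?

$51,486

Depreciable base = $78,043 − $11,200 = $66,843.
Year 1: ⌊$78,043 × 125%/3⌋ = $32,517. Book value $45,526.
Year 2: ⌊$45,526 × 125%/3⌋ = $18,969. Book value $26,557.
Accumulated through year 2 = $78,043 − $26,557 = $51,486.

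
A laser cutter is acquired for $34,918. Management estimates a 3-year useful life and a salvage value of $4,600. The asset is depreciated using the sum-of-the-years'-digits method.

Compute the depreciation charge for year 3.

Depreciable base = $34,918 − $4,600 = $30,318.
Sum of the years' digits = 3+2+1 = 6.
Year 1: $30,318 × 3/6 = $15,159. Book value $19,759.
Year 2: $30,318 × 2/6 = $10,106. Book value $9,653.
Year 3: $30,318 × 1/6 = $5,053. Book value $4,600.

$5,053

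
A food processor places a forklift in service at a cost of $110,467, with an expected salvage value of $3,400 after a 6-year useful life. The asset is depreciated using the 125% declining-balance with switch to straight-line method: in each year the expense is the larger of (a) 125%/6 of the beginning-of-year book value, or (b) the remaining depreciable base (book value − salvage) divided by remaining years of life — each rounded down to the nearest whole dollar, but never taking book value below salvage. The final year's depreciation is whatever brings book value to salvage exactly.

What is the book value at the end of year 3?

$52,777

Depreciable base = $110,467 − $3,400 = $107,067.
Year 1: DB = ⌊$110,467 × 125%/6⌋ = $23,013; SL = ⌊$107,067/6⌋ = $17,844 → take DB $23,013. Book value $87,454.
Year 2: DB = ⌊$87,454 × 125%/6⌋ = $18,219; SL = ⌊$84,054/5⌋ = $16,810 → take DB $18,219. Book value $69,235.
Year 3: DB = ⌊$69,235 × 125%/6⌋ = $14,423; SL = ⌊$65,835/4⌋ = $16,458 → take SL $16,458. Book value $52,777.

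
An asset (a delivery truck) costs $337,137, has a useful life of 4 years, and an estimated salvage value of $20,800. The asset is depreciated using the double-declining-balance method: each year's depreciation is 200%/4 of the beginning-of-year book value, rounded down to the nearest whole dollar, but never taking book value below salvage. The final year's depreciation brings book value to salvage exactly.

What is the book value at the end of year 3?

Depreciable base = $337,137 − $20,800 = $316,337.
Year 1: ⌊$337,137 × 200%/4⌋ = $168,568. Book value $168,569.
Year 2: ⌊$168,569 × 200%/4⌋ = $84,284. Book value $84,285.
Year 3: ⌊$84,285 × 200%/4⌋ = $42,142. Book value $42,143.

$42,143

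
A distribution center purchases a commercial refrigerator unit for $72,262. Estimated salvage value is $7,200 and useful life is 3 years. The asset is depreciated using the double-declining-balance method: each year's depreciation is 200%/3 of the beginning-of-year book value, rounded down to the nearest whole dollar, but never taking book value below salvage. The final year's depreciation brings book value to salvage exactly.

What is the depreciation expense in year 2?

Depreciable base = $72,262 − $7,200 = $65,062.
Year 1: ⌊$72,262 × 200%/3⌋ = $48,174. Book value $24,088.
Year 2: ⌊$24,088 × 200%/3⌋ = $16,058. Book value $8,030.

$16,058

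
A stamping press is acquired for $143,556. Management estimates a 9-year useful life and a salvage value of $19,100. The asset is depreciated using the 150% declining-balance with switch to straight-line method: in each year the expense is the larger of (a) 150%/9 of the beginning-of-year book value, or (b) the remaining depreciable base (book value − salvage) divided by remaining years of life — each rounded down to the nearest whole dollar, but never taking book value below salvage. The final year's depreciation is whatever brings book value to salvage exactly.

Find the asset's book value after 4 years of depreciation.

$69,231

Depreciable base = $143,556 − $19,100 = $124,456.
Year 1: DB = ⌊$143,556 × 150%/9⌋ = $23,926; SL = ⌊$124,456/9⌋ = $13,828 → take DB $23,926. Book value $119,630.
Year 2: DB = ⌊$119,630 × 150%/9⌋ = $19,938; SL = ⌊$100,530/8⌋ = $12,566 → take DB $19,938. Book value $99,692.
Year 3: DB = ⌊$99,692 × 150%/9⌋ = $16,615; SL = ⌊$80,592/7⌋ = $11,513 → take DB $16,615. Book value $83,077.
Year 4: DB = ⌊$83,077 × 150%/9⌋ = $13,846; SL = ⌊$63,977/6⌋ = $10,662 → take DB $13,846. Book value $69,231.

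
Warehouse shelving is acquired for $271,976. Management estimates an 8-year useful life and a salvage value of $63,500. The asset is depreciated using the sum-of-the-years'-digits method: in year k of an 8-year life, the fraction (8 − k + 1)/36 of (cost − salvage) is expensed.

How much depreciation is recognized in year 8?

Depreciable base = $271,976 − $63,500 = $208,476.
Sum of the years' digits = 8+7+6+5+4+3+2+1 = 36.
Year 1: $208,476 × 8/36 = $46,328. Book value $225,648.
Year 2: $208,476 × 7/36 = $40,537. Book value $185,111.
Year 3: $208,476 × 6/36 = $34,746. Book value $150,365.
Year 4: $208,476 × 5/36 = $28,955. Book value $121,410.
Year 5: $208,476 × 4/36 = $23,164. Book value $98,246.
Year 6: $208,476 × 3/36 = $17,373. Book value $80,873.
Year 7: $208,476 × 2/36 = $11,582. Book value $69,291.
Year 8: $208,476 × 1/36 = $5,791. Book value $63,500.

$5,791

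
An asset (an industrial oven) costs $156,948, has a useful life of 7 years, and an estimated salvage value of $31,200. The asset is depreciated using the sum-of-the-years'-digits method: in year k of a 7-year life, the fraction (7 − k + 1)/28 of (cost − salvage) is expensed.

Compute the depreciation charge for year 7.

Depreciable base = $156,948 − $31,200 = $125,748.
Sum of the years' digits = 7+6+5+4+3+2+1 = 28.
Year 1: $125,748 × 7/28 = $31,437. Book value $125,511.
Year 2: $125,748 × 6/28 = $26,946. Book value $98,565.
Year 3: $125,748 × 5/28 = $22,455. Book value $76,110.
Year 4: $125,748 × 4/28 = $17,964. Book value $58,146.
Year 5: $125,748 × 3/28 = $13,473. Book value $44,673.
Year 6: $125,748 × 2/28 = $8,982. Book value $35,691.
Year 7: $125,748 × 1/28 = $4,491. Book value $31,200.

$4,491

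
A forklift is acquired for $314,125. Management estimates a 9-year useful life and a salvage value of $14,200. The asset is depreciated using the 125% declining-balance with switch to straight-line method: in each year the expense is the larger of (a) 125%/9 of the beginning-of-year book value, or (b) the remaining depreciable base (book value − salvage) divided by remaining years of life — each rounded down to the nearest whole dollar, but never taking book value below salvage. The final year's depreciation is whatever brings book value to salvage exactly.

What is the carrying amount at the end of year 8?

$45,263

Depreciable base = $314,125 − $14,200 = $299,925.
Year 1: DB = ⌊$314,125 × 125%/9⌋ = $43,628; SL = ⌊$299,925/9⌋ = $33,325 → take DB $43,628. Book value $270,497.
Year 2: DB = ⌊$270,497 × 125%/9⌋ = $37,569; SL = ⌊$256,297/8⌋ = $32,037 → take DB $37,569. Book value $232,928.
Year 3: DB = ⌊$232,928 × 125%/9⌋ = $32,351; SL = ⌊$218,728/7⌋ = $31,246 → take DB $32,351. Book value $200,577.
Year 4: DB = ⌊$200,577 × 125%/9⌋ = $27,857; SL = ⌊$186,377/6⌋ = $31,062 → take SL $31,062. Book value $169,515.
Year 5: DB = ⌊$169,515 × 125%/9⌋ = $23,543; SL = ⌊$155,315/5⌋ = $31,063 → take SL $31,063. Book value $138,452.
Year 6: DB = ⌊$138,452 × 125%/9⌋ = $19,229; SL = ⌊$124,252/4⌋ = $31,063 → take SL $31,063. Book value $107,389.
Year 7: DB = ⌊$107,389 × 125%/9⌋ = $14,915; SL = ⌊$93,189/3⌋ = $31,063 → take SL $31,063. Book value $76,326.
Year 8: DB = ⌊$76,326 × 125%/9⌋ = $10,600; SL = ⌊$62,126/2⌋ = $31,063 → take SL $31,063. Book value $45,263.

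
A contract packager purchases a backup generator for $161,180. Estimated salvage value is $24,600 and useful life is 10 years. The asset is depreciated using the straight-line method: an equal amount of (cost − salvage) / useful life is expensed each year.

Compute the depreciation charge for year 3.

Depreciable base = $161,180 − $24,600 = $136,580.
Annual expense = $136,580 / 10 = $13,658.

$13,658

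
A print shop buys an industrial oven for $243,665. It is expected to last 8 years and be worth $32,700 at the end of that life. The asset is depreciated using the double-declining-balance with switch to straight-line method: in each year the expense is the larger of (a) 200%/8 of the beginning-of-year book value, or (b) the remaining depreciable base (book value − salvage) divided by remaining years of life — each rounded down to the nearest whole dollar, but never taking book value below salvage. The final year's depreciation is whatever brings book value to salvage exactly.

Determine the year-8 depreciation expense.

Depreciable base = $243,665 − $32,700 = $210,965.
Year 1: DB = ⌊$243,665 × 200%/8⌋ = $60,916; SL = ⌊$210,965/8⌋ = $26,370 → take DB $60,916. Book value $182,749.
Year 2: DB = ⌊$182,749 × 200%/8⌋ = $45,687; SL = ⌊$150,049/7⌋ = $21,435 → take DB $45,687. Book value $137,062.
Year 3: DB = ⌊$137,062 × 200%/8⌋ = $34,265; SL = ⌊$104,362/6⌋ = $17,393 → take DB $34,265. Book value $102,797.
Year 4: DB = ⌊$102,797 × 200%/8⌋ = $25,699; SL = ⌊$70,097/5⌋ = $14,019 → take DB $25,699. Book value $77,098.
Year 5: DB = ⌊$77,098 × 200%/8⌋ = $19,274; SL = ⌊$44,398/4⌋ = $11,099 → take DB $19,274. Book value $57,824.
Year 6: DB = ⌊$57,824 × 200%/8⌋ = $14,456; SL = ⌊$25,124/3⌋ = $8,374 → take DB $14,456. Book value $43,368.
Year 7: DB = ⌊$43,368 × 200%/8⌋ = $10,842; SL = ⌊$10,668/2⌋ = $5,334 → take DB $10,842, capped at $10,668. Book value $32,700.
Year 8 (final): $32,700 − $32,700 = $0. Book value $32,700.

$0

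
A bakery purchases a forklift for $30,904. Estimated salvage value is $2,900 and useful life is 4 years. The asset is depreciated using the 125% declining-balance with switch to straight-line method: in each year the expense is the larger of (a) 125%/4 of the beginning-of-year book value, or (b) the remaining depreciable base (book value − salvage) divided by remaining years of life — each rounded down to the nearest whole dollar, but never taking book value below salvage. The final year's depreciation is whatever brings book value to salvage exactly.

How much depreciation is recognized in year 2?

Depreciable base = $30,904 − $2,900 = $28,004.
Year 1: DB = ⌊$30,904 × 125%/4⌋ = $9,657; SL = ⌊$28,004/4⌋ = $7,001 → take DB $9,657. Book value $21,247.
Year 2: DB = ⌊$21,247 × 125%/4⌋ = $6,639; SL = ⌊$18,347/3⌋ = $6,115 → take DB $6,639. Book value $14,608.

$6,639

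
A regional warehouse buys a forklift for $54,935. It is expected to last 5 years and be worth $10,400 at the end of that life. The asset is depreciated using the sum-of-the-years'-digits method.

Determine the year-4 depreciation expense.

$5,938

Depreciable base = $54,935 − $10,400 = $44,535.
Sum of the years' digits = 5+4+3+2+1 = 15.
Year 1: $44,535 × 5/15 = $14,845. Book value $40,090.
Year 2: $44,535 × 4/15 = $11,876. Book value $28,214.
Year 3: $44,535 × 3/15 = $8,907. Book value $19,307.
Year 4: $44,535 × 2/15 = $5,938. Book value $13,369.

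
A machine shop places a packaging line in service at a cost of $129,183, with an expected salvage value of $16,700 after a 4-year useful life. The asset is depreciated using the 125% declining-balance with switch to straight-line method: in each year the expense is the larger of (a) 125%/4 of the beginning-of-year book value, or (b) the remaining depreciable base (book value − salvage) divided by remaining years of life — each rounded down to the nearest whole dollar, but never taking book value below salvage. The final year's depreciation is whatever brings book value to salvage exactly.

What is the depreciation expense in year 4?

$22,180

Depreciable base = $129,183 − $16,700 = $112,483.
Year 1: DB = ⌊$129,183 × 125%/4⌋ = $40,369; SL = ⌊$112,483/4⌋ = $28,120 → take DB $40,369. Book value $88,814.
Year 2: DB = ⌊$88,814 × 125%/4⌋ = $27,754; SL = ⌊$72,114/3⌋ = $24,038 → take DB $27,754. Book value $61,060.
Year 3: DB = ⌊$61,060 × 125%/4⌋ = $19,081; SL = ⌊$44,360/2⌋ = $22,180 → take SL $22,180. Book value $38,880.
Year 4 (final): $38,880 − $16,700 = $22,180. Book value $16,700.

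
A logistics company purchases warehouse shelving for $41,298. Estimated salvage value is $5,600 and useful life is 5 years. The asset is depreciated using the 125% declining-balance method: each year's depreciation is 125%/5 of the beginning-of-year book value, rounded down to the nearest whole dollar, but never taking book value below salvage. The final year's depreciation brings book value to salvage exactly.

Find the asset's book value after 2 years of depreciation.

Depreciable base = $41,298 − $5,600 = $35,698.
Year 1: ⌊$41,298 × 125%/5⌋ = $10,324. Book value $30,974.
Year 2: ⌊$30,974 × 125%/5⌋ = $7,743. Book value $23,231.

$23,231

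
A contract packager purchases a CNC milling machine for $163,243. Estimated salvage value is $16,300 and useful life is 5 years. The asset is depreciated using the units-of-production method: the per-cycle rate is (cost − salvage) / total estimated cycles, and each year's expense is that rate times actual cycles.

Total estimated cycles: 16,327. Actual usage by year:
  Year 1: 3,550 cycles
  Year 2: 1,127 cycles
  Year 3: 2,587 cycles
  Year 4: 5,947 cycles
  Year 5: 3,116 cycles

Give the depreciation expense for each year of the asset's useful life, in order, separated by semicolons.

$31,950; $10,143; $23,283; $53,523; $28,044

Depreciable base = $163,243 − $16,300 = $146,943.
Rate = $146,943 / 16,327 cycles = $9 per cycle.
Year 1: 3,550 × $9 = $31,950. Book value $131,293.
Year 2: 1,127 × $9 = $10,143. Book value $121,150.
Year 3: 2,587 × $9 = $23,283. Book value $97,867.
Year 4: 5,947 × $9 = $53,523. Book value $44,344.
Year 5: 3,116 × $9 = $28,044. Book value $16,300.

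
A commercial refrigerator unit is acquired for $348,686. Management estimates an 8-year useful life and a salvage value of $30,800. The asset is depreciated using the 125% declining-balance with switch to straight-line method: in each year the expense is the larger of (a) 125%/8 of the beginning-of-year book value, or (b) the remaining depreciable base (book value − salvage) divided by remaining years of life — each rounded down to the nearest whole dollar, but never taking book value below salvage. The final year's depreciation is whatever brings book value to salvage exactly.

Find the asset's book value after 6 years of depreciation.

$102,260

Depreciable base = $348,686 − $30,800 = $317,886.
Year 1: DB = ⌊$348,686 × 125%/8⌋ = $54,482; SL = ⌊$317,886/8⌋ = $39,735 → take DB $54,482. Book value $294,204.
Year 2: DB = ⌊$294,204 × 125%/8⌋ = $45,969; SL = ⌊$263,404/7⌋ = $37,629 → take DB $45,969. Book value $248,235.
Year 3: DB = ⌊$248,235 × 125%/8⌋ = $38,786; SL = ⌊$217,435/6⌋ = $36,239 → take DB $38,786. Book value $209,449.
Year 4: DB = ⌊$209,449 × 125%/8⌋ = $32,726; SL = ⌊$178,649/5⌋ = $35,729 → take SL $35,729. Book value $173,720.
Year 5: DB = ⌊$173,720 × 125%/8⌋ = $27,143; SL = ⌊$142,920/4⌋ = $35,730 → take SL $35,730. Book value $137,990.
Year 6: DB = ⌊$137,990 × 125%/8⌋ = $21,560; SL = ⌊$107,190/3⌋ = $35,730 → take SL $35,730. Book value $102,260.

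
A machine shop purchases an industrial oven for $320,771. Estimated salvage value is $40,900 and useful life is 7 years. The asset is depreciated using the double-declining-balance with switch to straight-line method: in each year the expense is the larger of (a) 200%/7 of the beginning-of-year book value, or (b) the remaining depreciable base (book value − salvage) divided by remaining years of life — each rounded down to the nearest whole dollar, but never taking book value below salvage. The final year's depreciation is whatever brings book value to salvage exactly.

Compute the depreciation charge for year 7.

Depreciable base = $320,771 − $40,900 = $279,871.
Year 1: DB = ⌊$320,771 × 200%/7⌋ = $91,648; SL = ⌊$279,871/7⌋ = $39,981 → take DB $91,648. Book value $229,123.
Year 2: DB = ⌊$229,123 × 200%/7⌋ = $65,463; SL = ⌊$188,223/6⌋ = $31,370 → take DB $65,463. Book value $163,660.
Year 3: DB = ⌊$163,660 × 200%/7⌋ = $46,760; SL = ⌊$122,760/5⌋ = $24,552 → take DB $46,760. Book value $116,900.
Year 4: DB = ⌊$116,900 × 200%/7⌋ = $33,400; SL = ⌊$76,000/4⌋ = $19,000 → take DB $33,400. Book value $83,500.
Year 5: DB = ⌊$83,500 × 200%/7⌋ = $23,857; SL = ⌊$42,600/3⌋ = $14,200 → take DB $23,857. Book value $59,643.
Year 6: DB = ⌊$59,643 × 200%/7⌋ = $17,040; SL = ⌊$18,743/2⌋ = $9,371 → take DB $17,040. Book value $42,603.
Year 7 (final): $42,603 − $40,900 = $1,703. Book value $40,900.

$1,703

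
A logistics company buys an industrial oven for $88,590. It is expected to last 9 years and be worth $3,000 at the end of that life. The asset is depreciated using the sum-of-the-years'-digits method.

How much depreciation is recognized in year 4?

$11,412

Depreciable base = $88,590 − $3,000 = $85,590.
Sum of the years' digits = 9+8+7+6+5+4+3+2+1 = 45.
Year 1: $85,590 × 9/45 = $17,118. Book value $71,472.
Year 2: $85,590 × 8/45 = $15,216. Book value $56,256.
Year 3: $85,590 × 7/45 = $13,314. Book value $42,942.
Year 4: $85,590 × 6/45 = $11,412. Book value $31,530.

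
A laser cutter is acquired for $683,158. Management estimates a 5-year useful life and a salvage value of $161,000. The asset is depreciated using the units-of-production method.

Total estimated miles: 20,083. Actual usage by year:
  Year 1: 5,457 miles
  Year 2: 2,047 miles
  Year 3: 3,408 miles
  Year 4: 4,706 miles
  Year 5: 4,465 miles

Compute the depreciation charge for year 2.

Depreciable base = $683,158 − $161,000 = $522,158.
Rate = $522,158 / 20,083 miles = $26 per mile.
Year 1: 5,457 × $26 = $141,882. Book value $541,276.
Year 2: 2,047 × $26 = $53,222. Book value $488,054.

$53,222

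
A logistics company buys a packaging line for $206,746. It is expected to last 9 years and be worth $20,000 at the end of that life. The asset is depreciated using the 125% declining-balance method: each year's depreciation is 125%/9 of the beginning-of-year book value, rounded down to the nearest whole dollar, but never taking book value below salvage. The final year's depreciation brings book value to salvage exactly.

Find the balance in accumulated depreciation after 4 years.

Depreciable base = $206,746 − $20,000 = $186,746.
Year 1: ⌊$206,746 × 125%/9⌋ = $28,714. Book value $178,032.
Year 2: ⌊$178,032 × 125%/9⌋ = $24,726. Book value $153,306.
Year 3: ⌊$153,306 × 125%/9⌋ = $21,292. Book value $132,014.
Year 4: ⌊$132,014 × 125%/9⌋ = $18,335. Book value $113,679.
Accumulated through year 4 = $206,746 − $113,679 = $93,067.

$93,067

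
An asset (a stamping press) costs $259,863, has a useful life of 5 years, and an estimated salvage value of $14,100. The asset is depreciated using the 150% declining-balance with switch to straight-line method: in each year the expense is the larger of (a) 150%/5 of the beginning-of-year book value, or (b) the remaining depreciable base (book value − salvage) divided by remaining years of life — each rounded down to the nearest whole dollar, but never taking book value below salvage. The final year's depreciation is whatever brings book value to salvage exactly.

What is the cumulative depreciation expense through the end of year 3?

$170,729

Depreciable base = $259,863 − $14,100 = $245,763.
Year 1: DB = ⌊$259,863 × 150%/5⌋ = $77,958; SL = ⌊$245,763/5⌋ = $49,152 → take DB $77,958. Book value $181,905.
Year 2: DB = ⌊$181,905 × 150%/5⌋ = $54,571; SL = ⌊$167,805/4⌋ = $41,951 → take DB $54,571. Book value $127,334.
Year 3: DB = ⌊$127,334 × 150%/5⌋ = $38,200; SL = ⌊$113,234/3⌋ = $37,744 → take DB $38,200. Book value $89,134.
Accumulated through year 3 = $259,863 − $89,134 = $170,729.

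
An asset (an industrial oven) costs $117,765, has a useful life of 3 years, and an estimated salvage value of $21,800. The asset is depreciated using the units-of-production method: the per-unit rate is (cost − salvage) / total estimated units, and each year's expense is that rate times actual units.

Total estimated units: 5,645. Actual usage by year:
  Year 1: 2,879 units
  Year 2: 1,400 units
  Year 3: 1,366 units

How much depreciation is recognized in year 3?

Depreciable base = $117,765 − $21,800 = $95,965.
Rate = $95,965 / 5,645 units = $17 per unit.
Year 1: 2,879 × $17 = $48,943. Book value $68,822.
Year 2: 1,400 × $17 = $23,800. Book value $45,022.
Year 3: 1,366 × $17 = $23,222. Book value $21,800.

$23,222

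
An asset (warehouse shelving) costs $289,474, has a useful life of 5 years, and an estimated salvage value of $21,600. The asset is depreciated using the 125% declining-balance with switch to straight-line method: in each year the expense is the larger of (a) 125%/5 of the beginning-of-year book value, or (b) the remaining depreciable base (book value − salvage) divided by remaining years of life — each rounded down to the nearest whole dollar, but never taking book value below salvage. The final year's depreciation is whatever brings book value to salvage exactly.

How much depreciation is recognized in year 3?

Depreciable base = $289,474 − $21,600 = $267,874.
Year 1: DB = ⌊$289,474 × 125%/5⌋ = $72,368; SL = ⌊$267,874/5⌋ = $53,574 → take DB $72,368. Book value $217,106.
Year 2: DB = ⌊$217,106 × 125%/5⌋ = $54,276; SL = ⌊$195,506/4⌋ = $48,876 → take DB $54,276. Book value $162,830.
Year 3: DB = ⌊$162,830 × 125%/5⌋ = $40,707; SL = ⌊$141,230/3⌋ = $47,076 → take SL $47,076. Book value $115,754.

$47,076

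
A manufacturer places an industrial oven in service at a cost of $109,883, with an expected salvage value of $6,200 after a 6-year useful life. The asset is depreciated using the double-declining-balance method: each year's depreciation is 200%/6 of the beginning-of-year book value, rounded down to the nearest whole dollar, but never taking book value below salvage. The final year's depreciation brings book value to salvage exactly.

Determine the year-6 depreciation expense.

$8,271

Depreciable base = $109,883 − $6,200 = $103,683.
Year 1: ⌊$109,883 × 200%/6⌋ = $36,627. Book value $73,256.
Year 2: ⌊$73,256 × 200%/6⌋ = $24,418. Book value $48,838.
Year 3: ⌊$48,838 × 200%/6⌋ = $16,279. Book value $32,559.
Year 4: ⌊$32,559 × 200%/6⌋ = $10,853. Book value $21,706.
Year 5: ⌊$21,706 × 200%/6⌋ = $7,235. Book value $14,471.
Year 6 (final): $14,471 − $6,200 = $8,271. Book value $6,200.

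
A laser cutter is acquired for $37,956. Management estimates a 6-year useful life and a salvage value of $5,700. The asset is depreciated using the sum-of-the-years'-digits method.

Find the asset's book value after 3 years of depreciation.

$14,916

Depreciable base = $37,956 − $5,700 = $32,256.
Sum of the years' digits = 6+5+4+3+2+1 = 21.
Year 1: $32,256 × 6/21 = $9,216. Book value $28,740.
Year 2: $32,256 × 5/21 = $7,680. Book value $21,060.
Year 3: $32,256 × 4/21 = $6,144. Book value $14,916.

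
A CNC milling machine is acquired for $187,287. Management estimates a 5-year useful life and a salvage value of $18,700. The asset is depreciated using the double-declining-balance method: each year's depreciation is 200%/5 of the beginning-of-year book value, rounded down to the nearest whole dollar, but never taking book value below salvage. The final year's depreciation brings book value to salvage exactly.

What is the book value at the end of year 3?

$40,455

Depreciable base = $187,287 − $18,700 = $168,587.
Year 1: ⌊$187,287 × 200%/5⌋ = $74,914. Book value $112,373.
Year 2: ⌊$112,373 × 200%/5⌋ = $44,949. Book value $67,424.
Year 3: ⌊$67,424 × 200%/5⌋ = $26,969. Book value $40,455.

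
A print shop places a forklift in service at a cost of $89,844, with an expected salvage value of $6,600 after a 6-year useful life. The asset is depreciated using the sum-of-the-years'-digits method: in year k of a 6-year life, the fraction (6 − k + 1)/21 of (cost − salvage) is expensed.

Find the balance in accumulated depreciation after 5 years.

$79,280

Depreciable base = $89,844 − $6,600 = $83,244.
Sum of the years' digits = 6+5+4+3+2+1 = 21.
Year 1: $83,244 × 6/21 = $23,784. Book value $66,060.
Year 2: $83,244 × 5/21 = $19,820. Book value $46,240.
Year 3: $83,244 × 4/21 = $15,856. Book value $30,384.
Year 4: $83,244 × 3/21 = $11,892. Book value $18,492.
Year 5: $83,244 × 2/21 = $7,928. Book value $10,564.
Accumulated through year 5 = $89,844 − $10,564 = $79,280.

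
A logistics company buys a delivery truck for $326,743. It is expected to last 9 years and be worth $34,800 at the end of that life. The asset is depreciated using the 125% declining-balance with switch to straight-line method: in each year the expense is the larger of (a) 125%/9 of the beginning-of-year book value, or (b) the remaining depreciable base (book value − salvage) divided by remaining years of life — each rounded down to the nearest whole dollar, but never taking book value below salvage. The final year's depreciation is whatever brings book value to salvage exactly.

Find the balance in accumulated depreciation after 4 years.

Depreciable base = $326,743 − $34,800 = $291,943.
Year 1: DB = ⌊$326,743 × 125%/9⌋ = $45,380; SL = ⌊$291,943/9⌋ = $32,438 → take DB $45,380. Book value $281,363.
Year 2: DB = ⌊$281,363 × 125%/9⌋ = $39,078; SL = ⌊$246,563/8⌋ = $30,820 → take DB $39,078. Book value $242,285.
Year 3: DB = ⌊$242,285 × 125%/9⌋ = $33,650; SL = ⌊$207,485/7⌋ = $29,640 → take DB $33,650. Book value $208,635.
Year 4: DB = ⌊$208,635 × 125%/9⌋ = $28,977; SL = ⌊$173,835/6⌋ = $28,972 → take DB $28,977. Book value $179,658.
Accumulated through year 4 = $326,743 − $179,658 = $147,085.

$147,085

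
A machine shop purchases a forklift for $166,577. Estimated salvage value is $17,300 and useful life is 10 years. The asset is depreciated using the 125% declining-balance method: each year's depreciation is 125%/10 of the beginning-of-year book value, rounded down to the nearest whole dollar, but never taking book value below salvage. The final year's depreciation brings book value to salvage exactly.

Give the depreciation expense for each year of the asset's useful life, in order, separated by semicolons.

Depreciable base = $166,577 − $17,300 = $149,277.
Year 1: ⌊$166,577 × 125%/10⌋ = $20,822. Book value $145,755.
Year 2: ⌊$145,755 × 125%/10⌋ = $18,219. Book value $127,536.
Year 3: ⌊$127,536 × 125%/10⌋ = $15,942. Book value $111,594.
Year 4: ⌊$111,594 × 125%/10⌋ = $13,949. Book value $97,645.
Year 5: ⌊$97,645 × 125%/10⌋ = $12,205. Book value $85,440.
Year 6: ⌊$85,440 × 125%/10⌋ = $10,680. Book value $74,760.
Year 7: ⌊$74,760 × 125%/10⌋ = $9,345. Book value $65,415.
Year 8: ⌊$65,415 × 125%/10⌋ = $8,176. Book value $57,239.
Year 9: ⌊$57,239 × 125%/10⌋ = $7,154. Book value $50,085.
Year 10 (final): $50,085 − $17,300 = $32,785. Book value $17,300.

$20,822; $18,219; $15,942; $13,949; $12,205; $10,680; $9,345; $8,176; $7,154; $32,785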